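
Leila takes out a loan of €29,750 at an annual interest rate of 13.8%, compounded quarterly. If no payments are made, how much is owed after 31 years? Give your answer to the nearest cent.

€1,995,576.36

Growth factor = (1 + 0.0345)^124 ≈ 67.07819693222.
A ≈ 29,750 × 67.07819693222 ≈ 1,995,576.3587.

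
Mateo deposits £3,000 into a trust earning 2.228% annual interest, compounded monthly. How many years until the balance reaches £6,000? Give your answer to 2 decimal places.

(1 + 0.00185667)^(12t) = 6,000/3,000 = 2.
12t·ln(1 + 0.00185667) = ln(2); 12t = 0.69315/0.00185495 ≈ 373.6753.
t ≈ 31.1396 years.

31.14 years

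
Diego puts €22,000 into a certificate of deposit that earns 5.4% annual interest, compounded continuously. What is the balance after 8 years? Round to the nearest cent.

€33,887.37

A = P·e^(rt) = 22,000·e^(0.054·8) = 22,000·e^0.432.
e^0.432 ≈ 1.5403351152, so A ≈ 33,887.3725.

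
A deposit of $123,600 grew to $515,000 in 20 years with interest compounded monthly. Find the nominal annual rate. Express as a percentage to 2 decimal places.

The 240-period growth factor is 515,000/123,600 = 4.16667.
r/12 = 4.16667^(1/240) − 1 ≈ 0.00596403, so r ≈ 12·0.00596403 = 7.15684%.

7.16%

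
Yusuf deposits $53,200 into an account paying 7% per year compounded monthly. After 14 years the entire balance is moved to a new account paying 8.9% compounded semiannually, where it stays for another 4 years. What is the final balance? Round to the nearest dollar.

$200,240

After 14 years at 7%: 53,200 × 2.6568806163 ≈ 141,346.0488.
Then 4 years at 8.9%: 141,346.0488 × 1.41666627262 ≈ 200,240.1801.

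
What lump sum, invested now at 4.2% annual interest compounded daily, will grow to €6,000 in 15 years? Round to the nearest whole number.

Periodic rate = 4.2%/365 = 0.000115068; 5475 periods.
P = 6,000/(1 + 0.042/365)^5475 ≈ 6,000/1.877542529 ≈ 3,195.6666.

€3,196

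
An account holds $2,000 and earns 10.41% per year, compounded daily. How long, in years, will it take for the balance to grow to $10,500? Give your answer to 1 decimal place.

(1 + 0.000285205)^(365t) = 10,500/2,000 = 5.25.
365t·ln(1 + 0.000285205) = ln(5.25); 365t = 1.6582/0.000285165 ≈ 5814.9813.
t ≈ 15.9315 years.

15.9 years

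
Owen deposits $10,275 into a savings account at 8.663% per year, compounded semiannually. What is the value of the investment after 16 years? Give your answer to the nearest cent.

$39,909.50

Growth factor = (1 + 0.043315)^32 ≈ 3.8841361467.
A ≈ 10,275 × 3.8841361467 ≈ 39,909.4989.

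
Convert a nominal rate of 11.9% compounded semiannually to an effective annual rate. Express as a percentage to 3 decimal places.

One year is 2 periods at 0.0595 each: (1 + 0.0595)^2 ≈ 1.12254.
EAR = 1.12254 − 1 ≈ 12.25403%.

12.254%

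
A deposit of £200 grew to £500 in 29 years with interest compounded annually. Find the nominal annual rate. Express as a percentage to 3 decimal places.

The 29-period growth factor is 500/200 = 2.5.
r = 2.5^(1/29) − 1 ≈ 0.0321007, i.e. 3.21007%.

3.210%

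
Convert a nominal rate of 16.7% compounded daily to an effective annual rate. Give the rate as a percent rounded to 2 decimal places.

EAR = (1 + 16.7%/365)^365 − 1 = (1 + 0.000457534)^365 − 1.
(1 + 0.000457534)^365 ≈ 1.181709, so EAR ≈ 18.17091%.

18.17%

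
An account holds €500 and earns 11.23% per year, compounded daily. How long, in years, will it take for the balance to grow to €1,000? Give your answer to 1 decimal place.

6.2 years

We need (1 + 0.000307671)^(365t) = 2, so 365t = ln 2 / ln 1.000308 ≈ 2253.2292.
t ≈ 2253.2292/365 = 6.1732 years.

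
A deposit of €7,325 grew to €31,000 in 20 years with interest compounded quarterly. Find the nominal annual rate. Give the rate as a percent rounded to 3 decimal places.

The 80-period growth factor is 31,000/7,325 = 4.23208.
r/4 = 4.23208^(1/80) − 1 ≈ 0.0181973, so r ≈ 4·0.0181973 = 7.27891%.

7.279%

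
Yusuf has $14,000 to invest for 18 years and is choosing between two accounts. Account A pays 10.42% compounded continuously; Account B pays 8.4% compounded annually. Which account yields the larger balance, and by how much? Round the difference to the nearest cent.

Account A growth factor: e^(0.1042·18) = e^1.8756 ≈ 6.5247327858; balance ≈ 91,346.2590.
Account B growth factor: (1 + 0.084)^18 ≈ 4.270975495; balance ≈ 59,793.6569.
Account A is larger by 31,552.6021.

Account A, by $31,552.60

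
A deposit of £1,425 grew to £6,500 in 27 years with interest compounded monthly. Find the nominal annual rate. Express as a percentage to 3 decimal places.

5.634%

The 324-period growth factor is 6,500/1,425 = 4.5614.
r/12 = 4.5614^(1/324) − 1 ≈ 0.00469503, so r ≈ 12·0.00469503 = 5.63404%.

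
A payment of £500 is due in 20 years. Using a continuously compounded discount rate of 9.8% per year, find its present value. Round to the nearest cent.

£70.43

P = A·e^(−rt) = 500·e^(−1.96).
e^(−1.96) ≈ 0.140858421, so P ≈ 70.4292.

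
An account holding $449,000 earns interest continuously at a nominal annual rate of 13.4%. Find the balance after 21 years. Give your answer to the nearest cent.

$7,487,744.44

A = P·e^(rt) = 449,000·e^(0.134·21) = 449,000·e^2.814.
e^2.814 ≈ 16.67649094836, so A ≈ 7,487,744.4358.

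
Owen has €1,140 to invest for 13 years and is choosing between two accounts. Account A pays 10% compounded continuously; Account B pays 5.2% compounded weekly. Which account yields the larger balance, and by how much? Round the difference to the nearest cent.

Account A growth factor: e^(0.1·13) = e^1.3 ≈ 3.669296668; balance ≈ 4,182.9982.
Account B growth factor: (1 + 0.001)^676 ≈ 1.965334039; balance ≈ 2,240.4808.
Account A is larger by 1,942.5174.

Account A, by €1,942.52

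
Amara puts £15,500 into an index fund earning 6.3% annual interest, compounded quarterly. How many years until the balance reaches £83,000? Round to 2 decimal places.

We need (1 + 0.01575)^(4t) = 5.3548, so 4t = ln 5.3548 / ln 1.01575 ≈ 107.3765.
t ≈ 107.3765/4 = 26.8441 years.

26.84 years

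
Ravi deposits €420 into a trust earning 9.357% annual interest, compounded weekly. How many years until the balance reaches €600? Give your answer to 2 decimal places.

3.82 years

(1 + 0.00179942)^(52t) = 600/420 = 1.4286.
52t·ln(1 + 0.00179942) = ln(1.4286); 52t = 0.35667/0.00179781 ≈ 198.3946.
t ≈ 3.8153 years.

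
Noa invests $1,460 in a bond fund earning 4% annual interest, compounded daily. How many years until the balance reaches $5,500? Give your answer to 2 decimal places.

We need (1 + 0.000109589)^(365t) = 3.7671, so 365t = ln 3.7671 / ln 1.00011 ≈ 12103.2570.
t ≈ 12103.2570/365 = 33.1596 years.

33.16 years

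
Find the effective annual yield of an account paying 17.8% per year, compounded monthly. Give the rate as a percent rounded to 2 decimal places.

19.33%

One year is 12 periods at 0.0148333 each: (1 + 0.0148333)^12 ≈ 1.193264.
EAR = 1.193264 − 1 ≈ 19.32644%.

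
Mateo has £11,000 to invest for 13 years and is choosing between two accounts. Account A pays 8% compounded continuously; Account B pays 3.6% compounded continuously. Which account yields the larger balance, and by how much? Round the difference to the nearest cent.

Account A, by £13,556.62

Account A growth factor: e^(0.08·13) = e^1.04 ≈ 2.8292170144; balance ≈ 31,121.3872.
Account B growth factor: e^(0.036·13) = e^0.468 ≈ 1.5967974027; balance ≈ 17,564.7714.
Account A is larger by 13,556.6157.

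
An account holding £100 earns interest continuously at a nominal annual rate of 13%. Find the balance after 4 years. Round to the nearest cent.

A = P·e^(rt) = 100·e^(0.13·4) = 100·e^0.52.
e^0.52 ≈ 1.68202765, so A ≈ 168.2028.

£168.20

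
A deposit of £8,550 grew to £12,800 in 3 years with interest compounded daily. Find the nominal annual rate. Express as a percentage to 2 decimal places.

13.45%

The 1095-period growth factor is 12,800/8,550 = 1.49708.
r/365 = 1.49708^(1/1095) − 1 ≈ 0.000368574, so r ≈ 365·0.000368574 = 13.45294%.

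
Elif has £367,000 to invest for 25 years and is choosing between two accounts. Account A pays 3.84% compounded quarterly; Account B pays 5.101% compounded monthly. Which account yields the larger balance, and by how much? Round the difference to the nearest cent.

Account A growth factor: (1 + 0.0096)^100 ≈ 2.59976558275; balance ≈ 954,113.9689.
Account B growth factor: (1 + 0.05101/12)^300 ≈ 3.569934395705; balance ≈ 1,310,165.9232.
Account B is larger by 356,051.9544.

Account B, by £356,051.95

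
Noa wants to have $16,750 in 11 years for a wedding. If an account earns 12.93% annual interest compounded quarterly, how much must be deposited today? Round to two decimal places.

Growth factor = (1 + 0.032325)^44 ≈ 4.0543718107.
P = 16,750/4.0543718107 ≈ 4,131.3429.

$4,131.34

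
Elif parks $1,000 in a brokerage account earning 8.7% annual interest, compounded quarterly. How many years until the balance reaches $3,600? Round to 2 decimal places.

(1 + 0.02175)^(4t) = 3,600/1,000 = 3.6.
4t·ln(1 + 0.02175) = ln(3.6); 4t = 1.2809/0.0215168 ≈ 59.5317.
t ≈ 14.8829 years.

14.88 years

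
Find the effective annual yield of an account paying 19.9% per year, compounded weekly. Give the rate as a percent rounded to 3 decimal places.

EAR = (1 + 19.9%/52)^52 − 1 = (1 + 0.00382692)^52 − 1.
(1 + 0.00382692)^52 ≈ 1.219719, so EAR ≈ 21.97186%.

21.972%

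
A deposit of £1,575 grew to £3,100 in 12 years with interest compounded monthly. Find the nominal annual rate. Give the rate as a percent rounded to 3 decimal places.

5.656%

(1 + r/12)^144 = 3,100/1,575 = 1.96825.
1 + r/12 = 1.96825^(1/144) ≈ 1.004713, so r/12 ≈ 0.00471348.
r ≈ 12·0.00471348 = 5.65618%.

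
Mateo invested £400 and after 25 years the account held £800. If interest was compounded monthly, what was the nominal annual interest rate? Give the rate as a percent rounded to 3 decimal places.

The 300-period growth factor is 800/400 = 2.
r/12 = 2^(1/300) − 1 ≈ 0.00231316, so r ≈ 12·0.00231316 = 2.77579%.

2.776%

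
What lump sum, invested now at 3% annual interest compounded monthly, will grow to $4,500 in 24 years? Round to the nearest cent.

$2,192.35

Growth factor = (1 + 0.0025)^288 ≈ 2.052588126.
P = 4,500/2.052588126 ≈ 2,192.3541.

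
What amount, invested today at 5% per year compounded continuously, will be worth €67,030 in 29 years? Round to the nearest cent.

P = A·e^(−rt) = 67,030·e^(−1.45).
e^(−1.45) ≈ 0.23457028809, so P ≈ 15,723.2464.

€15,723.25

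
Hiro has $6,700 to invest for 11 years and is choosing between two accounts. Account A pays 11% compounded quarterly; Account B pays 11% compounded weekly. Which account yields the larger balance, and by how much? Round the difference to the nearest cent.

Account B, by $335.42

Account A growth factor: (1 + 0.0275)^44 ≈ 3.2991384713; balance ≈ 22,104.2278.
Account B growth factor: (1 + 0.11/52)^572 ≈ 3.3492016175; balance ≈ 22,439.6508.
Account B is larger by 335.4231.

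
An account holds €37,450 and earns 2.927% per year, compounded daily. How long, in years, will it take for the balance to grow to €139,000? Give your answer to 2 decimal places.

44.81 years

(1 + 0.0000801918)^(365t) = 139,000/37,450 = 3.7116.
365t·ln(1 + 0.0000801918) = ln(3.7116); 365t = 1.3115/8.01886e-05 ≈ 16354.7909.
t ≈ 44.8076 years.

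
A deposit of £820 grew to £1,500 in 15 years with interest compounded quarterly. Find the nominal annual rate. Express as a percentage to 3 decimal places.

4.046%

(1 + r/4)^60 = 1,500/820 = 1.82927.
1 + r/4 = 1.82927^(1/60) ≈ 1.010116, so r/4 ≈ 0.0101161.
r ≈ 4·0.0101161 = 4.04644%.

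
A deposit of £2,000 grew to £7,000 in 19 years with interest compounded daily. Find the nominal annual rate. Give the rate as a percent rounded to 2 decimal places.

The 6935-period growth factor is 7,000/2,000 = 3.5.
r/365 = 3.5^(1/6935) − 1 ≈ 0.00018066, so r ≈ 365·0.00018066 = 6.59408%.

6.59%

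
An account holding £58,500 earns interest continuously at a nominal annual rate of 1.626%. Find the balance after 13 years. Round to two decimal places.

A = P·e^(rt) = 58,500·e^(0.01626·13) = 58,500·e^0.21138.
e^0.21138 ≈ 1.2353817109, so A ≈ 72,269.8301.

£72,269.83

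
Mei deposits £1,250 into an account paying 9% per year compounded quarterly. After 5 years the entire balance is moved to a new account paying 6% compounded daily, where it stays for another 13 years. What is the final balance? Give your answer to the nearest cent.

£4,254.99

After 5 years at 9%: 1,250 × 1.560509201 ≈ 1,950.6365.
Then 13 years at 6%: 1,950.6365 × 2.181332432 ≈ 4,254.9867.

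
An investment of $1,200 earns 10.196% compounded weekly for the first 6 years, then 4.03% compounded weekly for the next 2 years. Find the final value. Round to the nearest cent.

$2,396.60

Phase 1: 1,200·(1 + 0.10196/52)^312 ≈ 2,211.0833.
Phase 2: 2,211.0833·(1 + 0.000775)^104 ≈ 2,396.6007.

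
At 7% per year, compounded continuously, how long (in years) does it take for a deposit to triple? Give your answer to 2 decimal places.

15.69 years

e^(0.07t) = 3, so 0.07t = ln 3 ≈ 1.0986.
t ≈ 1.0986/0.07 ≈ 15.6945.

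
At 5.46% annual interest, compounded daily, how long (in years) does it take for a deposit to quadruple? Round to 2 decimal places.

(1 + 0.000149589)^(365t) = 4.
365t = ln 4 / ln(1 + 0.000149589) ≈ 1.3863/0.000149578 ≈ 9268.0455.
t ≈ 25.3919.

25.39 years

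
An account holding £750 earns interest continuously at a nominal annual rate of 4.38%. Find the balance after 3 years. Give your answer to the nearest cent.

£855.32

A = P·e^(rt) = 750·e^(0.0438·3) = 750·e^0.1314.
e^0.1314 ≈ 1.14042386, so A ≈ 855.3179.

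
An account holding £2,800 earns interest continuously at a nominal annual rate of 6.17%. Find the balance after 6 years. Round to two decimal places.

A = P·e^(rt) = 2,800·e^(0.0617·6) = 2,800·e^0.3702.
e^0.3702 ≈ 1.448024191, so A ≈ 4,054.4677.

£4,054.47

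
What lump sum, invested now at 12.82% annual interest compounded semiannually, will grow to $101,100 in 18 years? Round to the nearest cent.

Periodic rate = 12.82%/2 = 0.0641; 36 periods.
P = 101,100/(1 + 0.0641)^36 ≈ 101,100/9.36198530057 ≈ 10,798.9915.

$10,798.99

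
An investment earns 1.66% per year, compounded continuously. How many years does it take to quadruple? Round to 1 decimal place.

83.5 years

e^(0.0166t) = 4, so 0.0166t = ln 4 ≈ 1.3863.
t ≈ 1.3863/0.0166 ≈ 83.5117.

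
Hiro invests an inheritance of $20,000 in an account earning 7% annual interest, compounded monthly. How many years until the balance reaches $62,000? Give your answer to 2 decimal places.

We need (1 + 0.00583333)^(12t) = 3.1, so 12t = ln 3.1 / ln 1.005833 ≈ 194.5198.
t ≈ 194.5198/12 = 16.2100 years.

16.21 years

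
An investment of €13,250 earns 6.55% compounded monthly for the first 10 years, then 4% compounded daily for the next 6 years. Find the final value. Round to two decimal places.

After 10 years at 6.55%: 13,250 × 1.9217166483 ≈ 25,462.7456.
Then 6 years at 4%: 25,462.7456 × 1.2712324339 ≈ 32,369.0680.

€32,369.07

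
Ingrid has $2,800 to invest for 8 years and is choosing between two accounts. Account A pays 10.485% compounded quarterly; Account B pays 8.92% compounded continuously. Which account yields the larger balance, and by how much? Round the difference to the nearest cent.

A: (1 + 0.0262125)^32 ≈ 2.288724991, so 2,800 × 2.288724991 ≈ 6,408.4300.
B: e^(0.0892·8) = e^0.7136 ≈ 2.041326823, so 2,800 × 2.041326823 ≈ 5,715.7151.
Difference ≈ 692.7149 in favor of A.

Account A, by $692.71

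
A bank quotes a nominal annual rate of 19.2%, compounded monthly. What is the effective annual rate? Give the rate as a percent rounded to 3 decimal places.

20.983%

One year is 12 periods at 0.016 each: (1 + 0.016)^12 ≈ 1.20983.
EAR = 1.20983 − 1 ≈ 20.98304%.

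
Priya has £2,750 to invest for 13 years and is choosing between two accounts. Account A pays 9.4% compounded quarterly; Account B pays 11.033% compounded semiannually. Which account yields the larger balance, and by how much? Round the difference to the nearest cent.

Account A growth factor: (1 + 0.0235)^52 ≈ 3.346324429; balance ≈ 9,202.3922.
Account B growth factor: (1 + 0.055165)^26 ≈ 4.0395204034; balance ≈ 11,108.6811.
Account B is larger by 1,906.2889.

Account B, by £1,906.29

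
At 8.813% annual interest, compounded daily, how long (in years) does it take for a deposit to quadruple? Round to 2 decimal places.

15.73 years

(1 + 0.000241452)^(365t) = 4.
365t = ln 4 / ln(1 + 0.000241452) ≈ 1.3863/0.000241423 ≈ 5742.1823.
t ≈ 15.7320.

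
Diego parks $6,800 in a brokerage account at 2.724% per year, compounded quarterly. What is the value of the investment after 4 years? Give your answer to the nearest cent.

Periodic rate = 2.724%/4 = 0.00681; periods = 4·4 = 16.
A = 6,800·(1 + 0.00681)^16 ≈ 6,800·1.114705971 ≈ 7,580.0006.

$7,580.00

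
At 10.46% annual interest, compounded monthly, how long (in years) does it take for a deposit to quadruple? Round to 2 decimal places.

13.31 years

(1 + 0.00871667)^(12t) = 4.
12t = ln 4 / ln(1 + 0.00871667) ≈ 1.3863/0.0086789 ≈ 159.7317.
t ≈ 13.3110.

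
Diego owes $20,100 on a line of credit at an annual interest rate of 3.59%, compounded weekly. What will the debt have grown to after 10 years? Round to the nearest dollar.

$28,778

Periodic rate = 3.59%/52 = 0.000690385; periods = 52·10 = 520.
A = 20,100·(1 + 0.0359/52)^520 ≈ 20,100·1.4317194478 ≈ 28,777.5609.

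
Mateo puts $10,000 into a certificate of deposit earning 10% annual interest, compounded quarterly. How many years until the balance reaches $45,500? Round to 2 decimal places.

15.34 years

We need (1 + 0.025)^(4t) = 4.55, so 4t = ln 4.55 / ln 1.025 ≈ 61.3595.
t ≈ 61.3595/4 = 15.3399 years.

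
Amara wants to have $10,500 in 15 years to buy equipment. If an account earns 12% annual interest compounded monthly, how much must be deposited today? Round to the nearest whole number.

$1,751

Periodic rate = 12%/12 = 0.01; 180 periods.
P = 10,500/(1 + 0.01)^180 ≈ 10,500/5.9958019754 ≈ 1,751.2253.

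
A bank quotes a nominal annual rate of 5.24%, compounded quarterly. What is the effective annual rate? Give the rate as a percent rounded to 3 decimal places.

5.344%

EAR = (1 + 5.24%/4)^4 − 1 = (1 + 0.0131)^4 − 1.
(1 + 0.0131)^4 ≈ 1.053439, so EAR ≈ 5.34387%.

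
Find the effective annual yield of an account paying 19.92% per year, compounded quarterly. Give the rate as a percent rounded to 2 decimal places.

21.46%

EAR = (1 + 19.92%/4)^4 − 1 = (1 + 0.0498)^4 − 1.
(1 + 0.0498)^4 ≈ 1.21458, so EAR ≈ 21.45804%.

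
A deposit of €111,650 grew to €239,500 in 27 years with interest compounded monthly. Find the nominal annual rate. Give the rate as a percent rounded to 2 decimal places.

(1 + r/12)^324 = 239,500/111,650 = 2.1451.
1 + r/12 = 2.1451^(1/324) ≈ 1.002358, so r/12 ≈ 0.00235828.
r ≈ 12·0.00235828 = 2.82994%.

2.83%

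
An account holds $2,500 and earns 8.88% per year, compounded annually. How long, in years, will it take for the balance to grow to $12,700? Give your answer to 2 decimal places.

19.10 years

(1 + 0.0888)^t = 12,700/2,500 = 5.08.
t·ln(1 + 0.0888) = ln(5.08); t = 1.6253/0.0850762 ≈ 19.1042.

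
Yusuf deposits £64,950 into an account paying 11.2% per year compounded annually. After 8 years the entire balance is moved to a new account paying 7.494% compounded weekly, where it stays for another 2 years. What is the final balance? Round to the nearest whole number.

£176,385

Phase 1: 64,950·(1 + 0.112)^8 ≈ 151,850.9291.
Phase 2: 151,850.9291·(1 + 0.07494/52)^104 ≈ 176,385.4070.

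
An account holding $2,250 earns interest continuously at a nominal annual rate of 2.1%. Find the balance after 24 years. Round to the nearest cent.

$3,724.49

A = P·e^(rt) = 2,250·e^(0.021·24) = 2,250·e^0.504.
e^0.504 ≈ 1.655329363, so A ≈ 3,724.4911.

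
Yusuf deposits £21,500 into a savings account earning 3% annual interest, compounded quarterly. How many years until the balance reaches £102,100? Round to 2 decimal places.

(1 + 0.0075)^(4t) = 102,100/21,500 = 4.7488.
4t·ln(1 + 0.0075) = ln(4.7488); 4t = 1.5579/0.00747201 ≈ 208.4980.
t ≈ 52.1245 years.

52.12 years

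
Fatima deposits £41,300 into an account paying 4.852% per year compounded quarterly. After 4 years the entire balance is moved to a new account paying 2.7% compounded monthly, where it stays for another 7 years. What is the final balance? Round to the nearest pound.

£60,495

Phase 1: 41,300·(1 + 0.01213)^16 ≈ 50,087.6684.
Phase 2: 50,087.6684·(1 + 0.00225)^84 ≈ 60,495.1097.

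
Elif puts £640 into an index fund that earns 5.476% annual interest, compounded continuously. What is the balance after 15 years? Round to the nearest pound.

£1,455

A = P·e^(rt) = 640·e^(0.05476·15) = 640·e^0.8214.
e^0.8214 ≈ 2.273680763, so A ≈ 1,455.1557.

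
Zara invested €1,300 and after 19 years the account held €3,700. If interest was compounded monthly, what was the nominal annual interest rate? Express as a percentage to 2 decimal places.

5.52%

The 228-period growth factor is 3,700/1,300 = 2.84615.
r/12 = 2.84615^(1/228) − 1 ≈ 0.00459812, so r ≈ 12·0.00459812 = 5.51774%.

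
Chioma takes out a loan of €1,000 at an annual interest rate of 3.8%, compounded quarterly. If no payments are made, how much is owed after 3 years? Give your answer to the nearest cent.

€1,120.15

Periodic rate = 3.8%/4 = 0.0095; periods = 4·3 = 12.
A = 1,000·(1 + 0.0095)^12 ≈ 1,000·1.120149216 ≈ 1,120.1492.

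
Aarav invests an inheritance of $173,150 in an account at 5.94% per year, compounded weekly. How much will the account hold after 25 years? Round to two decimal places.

$763,803.65

Periodic rate = 5.94%/52 = 0.00114231; periods = 52·25 = 1300.
A = 173,150·(1 + 0.0594/52)^1300 ≈ 173,150·4.41122523481 ≈ 763,803.6494.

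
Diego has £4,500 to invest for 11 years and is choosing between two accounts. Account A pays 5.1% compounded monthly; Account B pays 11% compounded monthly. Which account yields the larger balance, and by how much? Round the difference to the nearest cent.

Account A growth factor: (1 + 0.00425)^132 ≈ 1.750342078; balance ≈ 7,876.5394.
Account B growth factor: (1 + 0.11/12)^132 ≈ 3.3350505163; balance ≈ 15,007.7273.
Account B is larger by 7,131.1880.

Account B, by £7,131.19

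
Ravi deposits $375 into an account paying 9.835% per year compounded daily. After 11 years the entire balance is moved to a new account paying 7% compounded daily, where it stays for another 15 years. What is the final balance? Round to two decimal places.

After 11 years at 9.835%: 375 × 2.949702367 ≈ 1,106.1384.
Then 15 years at 7%: 1,106.1384 × 2.857363447 ≈ 3,160.6394.

$3,160.64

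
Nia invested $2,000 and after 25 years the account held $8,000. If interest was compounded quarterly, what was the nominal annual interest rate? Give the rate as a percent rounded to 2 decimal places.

5.58%

The 100-period growth factor is 8,000/2,000 = 4.
r/4 = 4^(1/100) − 1 ≈ 0.0139595, so r ≈ 4·0.0139595 = 5.58379%.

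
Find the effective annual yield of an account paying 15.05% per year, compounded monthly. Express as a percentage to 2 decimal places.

One year is 12 periods at 0.0125417 each: (1 + 0.0125417)^12 ≈ 1.161328.
EAR = 1.161328 − 1 ≈ 16.13279%.

16.13%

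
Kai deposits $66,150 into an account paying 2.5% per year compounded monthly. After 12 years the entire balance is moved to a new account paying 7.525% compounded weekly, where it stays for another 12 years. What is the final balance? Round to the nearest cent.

Phase 1: 66,150·(1 + 0.025/12)^144 ≈ 89,265.2991.
Phase 2: 89,265.2991·(1 + 0.07525/52)^624 ≈ 220,073.1698.

$220,073.17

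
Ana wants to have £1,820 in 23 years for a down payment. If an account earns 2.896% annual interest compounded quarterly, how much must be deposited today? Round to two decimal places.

£937.21

Periodic rate = 2.896%/4 = 0.00724; 92 periods.
P = 1,820/(1 + 0.00724)^92 ≈ 1,820/1.941926197 ≈ 937.2138.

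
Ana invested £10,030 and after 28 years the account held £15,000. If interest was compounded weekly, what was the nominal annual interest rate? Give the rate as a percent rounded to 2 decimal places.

1.44%

(1 + r/52)^1456 = 15,000/10,030 = 1.49551.
1 + r/52 = 1.49551^(1/1456) ≈ 1.000276, so r/52 ≈ 0.00027646.
r ≈ 52·0.00027646 = 1.43759%.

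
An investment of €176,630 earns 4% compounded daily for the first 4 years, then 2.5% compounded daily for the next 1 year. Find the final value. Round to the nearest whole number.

€212,522

After 4 years at 4%: 176,630 × 1.17350058347 ≈ 207,275.4081.
Then 1 years at 2.5%: 207,275.4081 × 1.02531424273 ≈ 212,522.4280.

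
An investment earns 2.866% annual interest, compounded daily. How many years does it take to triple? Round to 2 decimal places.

38.33 years

(1 + 0.0000785205)^(365t) = 3.
365t = ln 3 / ln(1 + 0.0000785205) ≈ 1.0986/7.85175e-05 ≈ 13991.9480.
t ≈ 38.3341.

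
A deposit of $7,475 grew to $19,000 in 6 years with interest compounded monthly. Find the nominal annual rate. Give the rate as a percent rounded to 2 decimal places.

15.65%

(1 + r/12)^72 = 19,000/7,475 = 2.54181.
1 + r/12 = 2.54181^(1/72) ≈ 1.013041, so r/12 ≈ 0.0130409.
r ≈ 12·0.0130409 = 15.64907%.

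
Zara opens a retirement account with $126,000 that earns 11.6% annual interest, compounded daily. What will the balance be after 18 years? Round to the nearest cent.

$1,016,326.75

Growth factor = (1 + 0.116/365)^6570 ≈ 8.06608535526.
A ≈ 126,000 × 8.06608535526 ≈ 1,016,326.7548.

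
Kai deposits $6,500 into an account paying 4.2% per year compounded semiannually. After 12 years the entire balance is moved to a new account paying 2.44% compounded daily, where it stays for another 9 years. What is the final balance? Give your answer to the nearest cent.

$13,332.11

Phase 1: 6,500·(1 + 0.021)^24 ≈ 10,703.6319.
Phase 2: 10,703.6319·(1 + 0.0244/365)^3285 ≈ 13,332.1149.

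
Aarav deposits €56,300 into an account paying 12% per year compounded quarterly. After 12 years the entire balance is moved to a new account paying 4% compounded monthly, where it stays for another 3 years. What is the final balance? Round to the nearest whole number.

€262,255

Phase 1: 56,300·(1 + 0.03)^48 ≈ 232,645.7808.
Phase 2: 232,645.7808·(1 + 0.04/12)^36 ≈ 262,255.0454.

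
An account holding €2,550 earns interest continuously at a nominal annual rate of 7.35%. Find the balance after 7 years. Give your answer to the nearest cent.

€4,265.64

A = P·e^(rt) = 2,550·e^(0.0735·7) = 2,550·e^0.5145.
e^0.5145 ≈ 1.672801892, so A ≈ 4,265.6448.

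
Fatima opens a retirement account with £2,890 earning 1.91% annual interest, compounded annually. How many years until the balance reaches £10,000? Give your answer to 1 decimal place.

We need (1 + 0.0191)^t = 3.4602, so t = ln 3.4602 / ln 1.0191 ≈ 65.6097.

65.6 years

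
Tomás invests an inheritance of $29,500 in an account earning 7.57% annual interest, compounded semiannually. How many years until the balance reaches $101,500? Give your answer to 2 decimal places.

(1 + 0.03785)^(2t) = 101,500/29,500 = 3.4407.
2t·ln(1 + 0.03785) = ln(3.4407); 2t = 1.2357/0.0371513 ≈ 33.2605.
t ≈ 16.6302 years.

16.63 years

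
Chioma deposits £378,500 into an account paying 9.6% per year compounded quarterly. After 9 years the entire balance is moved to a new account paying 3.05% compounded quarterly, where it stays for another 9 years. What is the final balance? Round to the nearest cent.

£1,168,492.56

After 9 years at 9.6%: 378,500 × 2.348542582774 ≈ 888,923.3676.
Then 9 years at 3.05%: 888,923.3676 × 1.314503145853 ≈ 1,168,492.5631.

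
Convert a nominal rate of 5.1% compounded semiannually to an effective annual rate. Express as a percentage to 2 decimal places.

5.17%

One year is 2 periods at 0.0255 each: (1 + 0.0255)^2 ≈ 1.05165.
EAR = 1.05165 − 1 ≈ 5.16503%.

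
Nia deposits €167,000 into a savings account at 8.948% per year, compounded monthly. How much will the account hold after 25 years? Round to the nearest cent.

Periodic rate = 8.948%/12 = 0.00745667; periods = 12·25 = 300.
A = 167,000·(1 + 0.08948/12)^300 ≈ 167,000·9.287792916239 ≈ 1,551,061.4170.

€1,551,061.42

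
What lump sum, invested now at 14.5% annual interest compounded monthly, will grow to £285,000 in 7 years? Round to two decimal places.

Periodic rate = 14.5%/12 = 0.0120833; 84 periods.
P = 285,000/(1 + 0.145/12)^84 ≈ 285,000/2.74262821703 ≈ 103,914.9230.

£103,914.92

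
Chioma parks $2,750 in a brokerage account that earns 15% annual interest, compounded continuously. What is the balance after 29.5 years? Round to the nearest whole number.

$229,660

A = P·e^(rt) = 2,750·e^(0.15·29.5) = 2,750·e^4.425.
e^4.425 ≈ 83.512807222, so A ≈ 229,660.2199.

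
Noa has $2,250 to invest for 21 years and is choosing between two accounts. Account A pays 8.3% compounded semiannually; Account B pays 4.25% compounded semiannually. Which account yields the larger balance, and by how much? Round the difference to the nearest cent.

A: (1 + 0.0415)^42 ≈ 5.5168289641, so 2,250 × 5.5168289641 ≈ 12,412.8652.
B: (1 + 0.02125)^42 ≈ 2.418504616, so 2,250 × 2.418504616 ≈ 5,441.6354.
Difference ≈ 6,971.2298 in favor of A.

Account A, by $6,971.23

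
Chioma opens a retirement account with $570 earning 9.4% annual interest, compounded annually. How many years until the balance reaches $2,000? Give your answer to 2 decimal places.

13.97 years

We need (1 + 0.094)^t = 3.5088, so t = ln 3.5088 / ln 1.094 ≈ 13.9721.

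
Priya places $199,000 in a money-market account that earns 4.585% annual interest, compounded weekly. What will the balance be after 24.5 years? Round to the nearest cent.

Growth factor = (1 + 0.04585/52)^1274 ≈ 3.07354019686.
A ≈ 199,000 × 3.07354019686 ≈ 611,634.4992.

$611,634.50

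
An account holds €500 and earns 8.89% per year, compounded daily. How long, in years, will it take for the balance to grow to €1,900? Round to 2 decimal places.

We need (1 + 0.000243562)^(365t) = 3.8, so 365t = ln 3.8 / ln 1.000244 ≈ 5481.8305.
t ≈ 5481.8305/365 = 15.0187 years.

15.02 years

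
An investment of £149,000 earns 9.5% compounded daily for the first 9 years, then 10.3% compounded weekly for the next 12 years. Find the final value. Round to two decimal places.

Phase 1: 149,000·(1 + 0.095/365)^3285 ≈ 350,315.8087.
Phase 2: 350,315.8087·(1 + 0.103/52)^624 ≈ 1,204,250.3749.

£1,204,250.37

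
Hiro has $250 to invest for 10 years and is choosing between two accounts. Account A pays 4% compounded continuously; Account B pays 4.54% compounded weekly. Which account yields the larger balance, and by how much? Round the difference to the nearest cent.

A: e^(0.04·10) = e^0.4 ≈ 1.4918247, so 250 × 1.4918247 ≈ 372.9562.
B: (1 + 0.0454/52)^520 ≈ 1.57428614, so 250 × 1.57428614 ≈ 393.5715.
Difference ≈ 20.6154 in favor of B.

Account B, by $20.62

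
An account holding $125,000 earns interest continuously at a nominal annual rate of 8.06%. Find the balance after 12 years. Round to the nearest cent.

$328,821.07

A = P·e^(rt) = 125,000·e^(0.0806·12) = 125,000·e^0.9672.
e^0.9672 ≈ 2.63056854597, so A ≈ 328,821.0682.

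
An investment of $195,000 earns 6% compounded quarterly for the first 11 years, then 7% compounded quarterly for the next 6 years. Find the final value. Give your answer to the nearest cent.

After 11 years at 6%: 195,000 × 1.92533301912 ≈ 375,439.9387.
Then 6 years at 7%: 375,439.9387 × 1.51644278639 ≈ 569,333.1868.

$569,333.19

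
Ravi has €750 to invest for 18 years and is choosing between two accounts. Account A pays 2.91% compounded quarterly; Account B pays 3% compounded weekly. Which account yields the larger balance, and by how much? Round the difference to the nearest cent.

Account A growth factor: (1 + 0.007275)^72 ≈ 1.685233059; balance ≈ 1,263.9248.
Account B growth factor: (1 + 0.03/52)^936 ≈ 1.715739685; balance ≈ 1,286.8048.
Account B is larger by 22.8800.

Account B, by €22.88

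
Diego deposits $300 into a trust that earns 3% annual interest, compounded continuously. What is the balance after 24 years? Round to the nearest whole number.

A = P·e^(rt) = 300·e^(0.03·24) = 300·e^0.72.
e^0.72 ≈ 2.05443321, so A ≈ 616.3300.

$616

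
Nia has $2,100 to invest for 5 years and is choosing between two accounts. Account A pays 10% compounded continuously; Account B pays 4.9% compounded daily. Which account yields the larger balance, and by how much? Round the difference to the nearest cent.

Account A growth factor: e^(0.1·5) = e^0.5 ≈ 1.648721271; balance ≈ 3,462.3147.
Account B growth factor: (1 + 0.049/365)^1825 ≈ 1.277600305; balance ≈ 2,682.9606.
Account A is larger by 779.3540.

Account A, by $779.35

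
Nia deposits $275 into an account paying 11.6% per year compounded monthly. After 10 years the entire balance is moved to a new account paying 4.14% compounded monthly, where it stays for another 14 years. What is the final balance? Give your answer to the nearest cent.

$1,555.89

Phase 1: 275·(1 + 0.116/12)^120 ≈ 872.3584.
Phase 2: 872.3584·(1 + 0.00345)^168 ≈ 1,555.8897.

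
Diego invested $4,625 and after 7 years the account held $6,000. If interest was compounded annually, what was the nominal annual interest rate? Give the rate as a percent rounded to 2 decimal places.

(1 + r)^7 = 6,000/4,625 = 1.2973.
1 + r = 1.2973^(1/7) ≈ 1.037883, so r ≈ 0.0378832.
r ≈ 3.78832%.

3.79%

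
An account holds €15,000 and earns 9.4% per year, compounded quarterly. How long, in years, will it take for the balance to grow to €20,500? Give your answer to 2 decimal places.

3.36 years

(1 + 0.0235)^(4t) = 20,500/15,000 = 1.3667.
4t·ln(1 + 0.0235) = ln(1.3667); 4t = 0.31237/0.0232281 ≈ 13.4481.
t ≈ 3.3620 years.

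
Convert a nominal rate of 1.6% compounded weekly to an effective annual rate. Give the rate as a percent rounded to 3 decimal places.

1.613%

One year is 52 periods at 0.000307692 each: (1 + 0.000307692)^52 ≈ 1.016126.
EAR = 1.016126 − 1 ≈ 1.61262%.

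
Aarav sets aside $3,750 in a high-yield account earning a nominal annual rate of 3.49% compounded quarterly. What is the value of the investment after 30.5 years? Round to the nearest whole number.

Growth factor = (1 + 0.008725)^122 ≈ 2.8858895019.
A ≈ 3,750 × 2.8858895019 ≈ 10,822.0856.

$10,822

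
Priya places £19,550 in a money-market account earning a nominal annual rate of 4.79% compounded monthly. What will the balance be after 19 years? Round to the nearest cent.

Growth factor = (1 + 0.0479/12)^228 ≈ 2.4800740319.
A ≈ 19,550 × 2.4800740319 ≈ 48,485.4473.

£48,485.45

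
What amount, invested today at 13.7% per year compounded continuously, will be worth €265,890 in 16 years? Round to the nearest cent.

€29,698.09

P = A·e^(−rt) = 265,890·e^(−2.192).
e^(−2.192) ≈ 0.111693138804, so P ≈ 29,698.0887.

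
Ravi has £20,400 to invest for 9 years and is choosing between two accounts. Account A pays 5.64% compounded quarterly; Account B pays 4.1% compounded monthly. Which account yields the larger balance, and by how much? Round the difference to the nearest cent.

Account A, by £4,284.85

A: (1 + 0.0141)^36 ≈ 1.6554199236, so 20,400 × 1.6554199236 ≈ 33,770.5664.
B: (1 + 0.041/12)^108 ≈ 1.4453782575, so 20,400 × 1.4453782575 ≈ 29,485.7165.
Difference ≈ 4,284.8500 in favor of A.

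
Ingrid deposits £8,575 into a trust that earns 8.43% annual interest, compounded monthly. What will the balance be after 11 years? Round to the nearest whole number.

£21,605

Growth factor = (1 + 0.007025)^132 ≈ 2.5194938624.
A ≈ 8,575 × 2.5194938624 ≈ 21,604.6599.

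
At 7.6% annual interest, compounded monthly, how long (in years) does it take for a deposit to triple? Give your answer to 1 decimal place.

(1 + 0.00633333)^(12t) = 3.
12t = ln 3 / ln(1 + 0.00633333) ≈ 1.0986/0.00631336 ≈ 174.0138.
t ≈ 14.5012.

14.5 years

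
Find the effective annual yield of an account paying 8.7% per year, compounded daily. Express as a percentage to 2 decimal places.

9.09%

EAR = (1 + 8.7%/365)^365 − 1 = (1 + 0.000238356)^365 − 1.
(1 + 0.000238356)^365 ≈ 1.090885, so EAR ≈ 9.08854%.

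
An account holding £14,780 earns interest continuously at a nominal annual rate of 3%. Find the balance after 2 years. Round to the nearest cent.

A = P·e^(rt) = 14,780·e^(0.03·2) = 14,780·e^0.06.
e^0.06 ≈ 1.0618365465, so A ≈ 15,693.9442.

£15,693.94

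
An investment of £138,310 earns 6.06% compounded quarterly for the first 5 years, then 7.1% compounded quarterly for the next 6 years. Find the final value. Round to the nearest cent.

£284,999.85

Phase 1: 138,310·(1 + 0.01515)^20 ≈ 186,834.8813.
Phase 2: 186,834.8813·(1 + 0.01775)^24 ≈ 284,999.8462.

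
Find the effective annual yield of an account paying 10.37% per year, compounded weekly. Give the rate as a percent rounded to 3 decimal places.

One year is 52 periods at 0.00199423 each: (1 + 0.00199423)^52 ≈ 1.109153.
EAR = 1.109153 − 1 ≈ 10.91531%.

10.915%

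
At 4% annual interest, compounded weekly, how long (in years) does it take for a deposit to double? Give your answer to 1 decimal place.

(1 + 0.000769231)^(52t) = 2.
52t = ln 2 / ln(1 + 0.000769231) ≈ 0.69315/0.000768935 ≈ 901.4379.
t ≈ 17.3353.

17.3 years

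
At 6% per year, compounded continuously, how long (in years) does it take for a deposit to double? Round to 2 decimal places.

e^(0.06t) = 2, so 0.06t = ln 2 ≈ 0.69315.
t ≈ 0.69315/0.06 ≈ 11.5525.

11.55 years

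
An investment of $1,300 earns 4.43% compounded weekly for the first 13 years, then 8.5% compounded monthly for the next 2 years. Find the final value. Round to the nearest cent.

After 13 years at 4.43%: 1,300 × 1.778294623 ≈ 2,311.7830.
Then 2 years at 8.5%: 2,311.7830 × 1.184594764 ≈ 2,738.5260.

$2,738.53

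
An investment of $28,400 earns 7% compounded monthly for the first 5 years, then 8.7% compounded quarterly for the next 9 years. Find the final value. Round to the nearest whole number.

After 5 years at 7%: 28,400 × 1.4176252596 ≈ 40,260.5574.
Then 9 years at 8.7%: 40,260.5574 × 2.1697378735 ≈ 87,354.8561.

$87,355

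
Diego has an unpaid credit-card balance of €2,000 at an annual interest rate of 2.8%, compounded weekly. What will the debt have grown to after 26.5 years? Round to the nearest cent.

€4,199.42

Growth factor = (1 + 0.028/52)^1378 ≈ 2.099712231.
A ≈ 2,000 × 2.099712231 ≈ 4,199.4245.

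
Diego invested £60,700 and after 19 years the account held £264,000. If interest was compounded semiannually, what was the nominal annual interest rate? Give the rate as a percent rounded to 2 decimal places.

7.89%

The 38-period growth factor is 264,000/60,700 = 4.34926.
r/2 = 4.34926^(1/38) − 1 ≈ 0.0394423, so r ≈ 2·0.0394423 = 7.88847%.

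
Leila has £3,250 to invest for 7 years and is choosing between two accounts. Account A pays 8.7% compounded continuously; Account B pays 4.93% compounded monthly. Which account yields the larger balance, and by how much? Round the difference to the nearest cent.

Account A, by £1,389.24

Account A growth factor: e^(0.087·7) = e^0.609 ≈ 1.838591887; balance ≈ 5,975.4236.
Account B growth factor: (1 + 0.0493/12)^84 ≈ 1.411133162; balance ≈ 4,586.1828.
Account A is larger by 1,389.2409.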